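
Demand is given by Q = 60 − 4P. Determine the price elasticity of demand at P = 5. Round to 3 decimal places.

At P = 5, Q = 40.
dQ/dP = −4.
Point elasticity E = (dQ/dP)·(P/Q) = -4 × 5/40 ≈ -0.500.
|E| < 1, so demand is inelastic at this price.

-0.500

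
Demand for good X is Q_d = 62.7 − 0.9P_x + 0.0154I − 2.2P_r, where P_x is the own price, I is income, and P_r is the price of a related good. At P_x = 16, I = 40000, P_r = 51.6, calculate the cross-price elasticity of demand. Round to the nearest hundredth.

-0.21

First evaluate Q_d: 62.7 − 0.9(16) + 0.0154(40000) − 2.2(51.6) = 62.7 − 14.4 + 616 − 113.52 = 550.78.
∂Q_d/∂P_r = −2.2, so E_xy = -2.2·(51.6/550.78) ≈ -0.21.
E_xy < 0: the goods are complements.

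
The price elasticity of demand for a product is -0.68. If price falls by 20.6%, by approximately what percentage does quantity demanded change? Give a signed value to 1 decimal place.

%ΔQ ≈ E × %ΔP = (-0.68) × (-20.6%) ≈ 14.0%.

14.0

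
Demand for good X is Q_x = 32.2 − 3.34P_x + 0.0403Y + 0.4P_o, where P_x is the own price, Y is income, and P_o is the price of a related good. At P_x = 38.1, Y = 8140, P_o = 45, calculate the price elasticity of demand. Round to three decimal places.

-0.507

First evaluate Q_x: 32.2 − 3.34(38.1) + 0.0403(8140) + 0.4(45) = 32.2 − 127.254 + 328.042 + 18 = 250.988.
∂Q_x/∂P_x = −3.34, so E_p = (−3.34)·(38.1/250.988) ≈ -0.507.
|E_p| < 1: demand is inelastic.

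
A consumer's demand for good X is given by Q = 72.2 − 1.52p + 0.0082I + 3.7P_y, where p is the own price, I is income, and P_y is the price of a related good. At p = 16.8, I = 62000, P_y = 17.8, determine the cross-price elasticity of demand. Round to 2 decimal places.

Evaluating quantity at (p, I, P_y) gives Q = 72.2 − 1.52(16.8) + 0.0082(62000) + 3.7(17.8) = 72.2 − 25.536 + 508.4 + 65.86 = 620.924.
∂Q/∂P_y = +3.7, so E_xy = 3.7·(17.8/620.924) ≈ 0.11.
E_xy > 0: the goods are substitutes.

0.11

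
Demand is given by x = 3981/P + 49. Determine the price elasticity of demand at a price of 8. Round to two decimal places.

At P = 8, x = 546.625.
dx/dP = −3981/P² = −62.2031.
Point elasticity E = (dx/dP)·(P/x) = -62.2031 × 8/546.625 ≈ -0.91.
|E| < 1, so demand is inelastic at this price.

-0.91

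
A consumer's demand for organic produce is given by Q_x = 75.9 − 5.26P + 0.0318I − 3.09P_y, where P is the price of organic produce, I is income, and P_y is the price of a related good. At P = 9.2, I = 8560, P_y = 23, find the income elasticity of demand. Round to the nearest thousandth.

1.191

Evaluating quantity at (P, I, P_y) gives Q_x = 75.9 − 5.26(9.2) + 0.0318(8560) − 3.09(23) = 75.9 − 48.392 + 272.208 − 71.07 = 228.646.
∂Q_x/∂I = +0.0318, so E_I = 0.0318·(8560/228.646) ≈ 1.191.
E_I > 1: normal good (luxury).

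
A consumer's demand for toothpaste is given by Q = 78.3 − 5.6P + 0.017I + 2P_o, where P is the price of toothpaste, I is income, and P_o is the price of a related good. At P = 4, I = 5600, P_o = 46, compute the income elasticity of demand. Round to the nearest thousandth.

Substituting, Q = 78.3 − 5.6(4) + 0.017(5600) + 2(46) = 78.3 − 22.4 + 95.2 + 92 = 243.1.
∂Q/∂I = +0.017, so E_I = 0.017·(5600/243.1) ≈ 0.392.
E_I ∈ (0,1): normal good (necessity).

0.392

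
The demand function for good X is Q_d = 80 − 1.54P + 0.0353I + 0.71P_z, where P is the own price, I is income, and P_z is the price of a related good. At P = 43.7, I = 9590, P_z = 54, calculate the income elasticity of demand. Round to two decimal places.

At the given point, Q_d = 80 − 1.54(43.7) + 0.0353(9590) + 0.71(54) = 80 − 67.298 + 338.527 + 38.34 = 389.569.
∂Q_d/∂I = +0.0353, so E_I = 0.0353·(9590/389.569) ≈ 0.87.
E_I ∈ (0,1): normal good (necessity).

0.87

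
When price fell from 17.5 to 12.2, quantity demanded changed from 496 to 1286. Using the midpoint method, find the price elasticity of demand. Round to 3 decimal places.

%ΔQ = (1286 − 496)/[(496 + 1286)/2] = 790/891 ≈ 0.8866.
%ΔP = (12.2 − 17.5)/[(17.5 + 12.2)/2] = -5.3/14.85 ≈ -0.3569.
Arc elasticity E = %ΔQ/%ΔP ≈ 0.8866/-0.3569 ≈ -2.484.
|E| > 1: demand is elastic over this range.

-2.484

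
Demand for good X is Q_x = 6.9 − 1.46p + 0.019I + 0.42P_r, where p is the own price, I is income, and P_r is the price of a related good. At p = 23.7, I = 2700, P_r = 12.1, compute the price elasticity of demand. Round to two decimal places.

First evaluate Q_x: 6.9 − 1.46(23.7) + 0.019(2700) + 0.42(12.1) = 6.9 − 34.602 + 51.3 + 5.082 = 28.68.
∂Q_x/∂p = −1.46, so E_p = (−1.46)·(23.7/28.68) ≈ -1.21.
|E_p| > 1: demand is elastic.

-1.21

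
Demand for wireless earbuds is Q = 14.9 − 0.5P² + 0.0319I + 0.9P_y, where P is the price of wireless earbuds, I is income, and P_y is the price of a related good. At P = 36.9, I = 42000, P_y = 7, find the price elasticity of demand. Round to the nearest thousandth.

Q = 14.9 − 0.5(36.9)² + 0.0319(42000) + 0.9(7) = 14.9 − 680.805 + 1339.8 + 6.3 = 680.195.
∂Q/∂P = −2·0.5·P = -36.9, so E_p = -36.9·(36.9/680.195) ≈ -2.002.
|E_p| > 1: demand is elastic.

-2.002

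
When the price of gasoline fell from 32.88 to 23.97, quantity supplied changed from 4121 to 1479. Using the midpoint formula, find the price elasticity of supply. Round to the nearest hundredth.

3.01

%ΔQ = (1479 − 4121)/[(4121 + 1479)/2] = -2642/2800 ≈ -0.9436.
%ΔP = (23.97 − 32.88)/[(32.88 + 23.97)/2] = -8.91/28.425 ≈ -0.3135.
Arc elasticity E = %ΔQ/%ΔP ≈ -0.9436/-0.3135 ≈ 3.01.
|E| > 1: supply is elastic over this range.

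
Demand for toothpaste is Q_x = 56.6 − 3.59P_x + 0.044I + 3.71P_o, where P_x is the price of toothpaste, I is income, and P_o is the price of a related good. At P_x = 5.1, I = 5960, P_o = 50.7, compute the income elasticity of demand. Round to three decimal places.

Evaluating quantity at (P_x, I, P_o) gives Q_x = 56.6 − 3.59(5.1) + 0.044(5960) + 3.71(50.7) = 56.6 − 18.309 + 262.24 + 188.097 = 488.628.
∂Q_x/∂I = +0.044, so E_I = 0.044·(5960/488.628) ≈ 0.537.
E_I ∈ (0,1): normal good (necessity).

0.537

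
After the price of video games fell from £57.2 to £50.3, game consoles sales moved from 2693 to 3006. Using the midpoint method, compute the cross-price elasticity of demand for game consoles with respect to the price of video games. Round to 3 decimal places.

%ΔQ_x = (3006 − 2693)/[(2693+3006)/2] = 313/2849.5 ≈ 0.1098.
%ΔP_y = (50.3 − 57.2)/[(57.2+50.3)/2] ≈ -0.1284.
E_xy = 0.1098/-0.1284 ≈ -0.856.
E_xy < 0, so game consoles and video games are complements.

-0.856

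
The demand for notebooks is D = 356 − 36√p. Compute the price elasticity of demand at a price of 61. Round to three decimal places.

-1.879

At p = 61, D = 74.831.
dD/dp = −36/(2√p) = −36/(2·7.8102).
Point elasticity E = (dD/dp)·(p/D) = -2.3047 × 61/74.831 ≈ -1.879.
|E| > 1, so demand is elastic at this price.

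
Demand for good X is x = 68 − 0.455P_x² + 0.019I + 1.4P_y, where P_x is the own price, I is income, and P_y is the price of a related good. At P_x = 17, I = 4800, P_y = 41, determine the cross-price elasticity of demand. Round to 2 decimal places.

0.67

x = 68 − 0.455(17)² + 0.019(4800) + 1.4(41) = 68 − 131.495 + 91.2 + 57.4 = 85.105.
∂x/∂P_y = +1.4, so E_xy = 1.4·(41/85.105) ≈ 0.67.
E_xy > 0: the goods are substitutes.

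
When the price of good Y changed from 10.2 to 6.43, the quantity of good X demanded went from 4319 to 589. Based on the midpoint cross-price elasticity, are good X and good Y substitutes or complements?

substitutes

%ΔQ_x = (589 − 4319)/[(4319+589)/2] = -3730/2454 ≈ -1.5200.
%ΔP_y = (6.43 − 10.2)/[(10.2+6.43)/2] ≈ -0.4534.
E_xy = -1.5200/-0.4534 ≈ 3.352.
E_xy > 0, so the goods are substitutes.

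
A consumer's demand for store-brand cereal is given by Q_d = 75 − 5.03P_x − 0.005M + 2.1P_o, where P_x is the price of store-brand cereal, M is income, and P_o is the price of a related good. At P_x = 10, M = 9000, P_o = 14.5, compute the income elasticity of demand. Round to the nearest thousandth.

Substituting, Q_d = 75 − 5.03(10) − 0.005(9000) + 2.1(14.5) = 75 − 50.3 − 45 + 30.45 = 10.15.
∂Q_d/∂M = −0.005, so E_I = -0.005·(9000/10.15) ≈ -4.433.
E_I < 0: inferior good.

-4.433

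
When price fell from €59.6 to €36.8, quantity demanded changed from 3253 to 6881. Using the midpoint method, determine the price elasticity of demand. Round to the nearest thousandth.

-1.514

%Δq = (6881 − 3253)/[(3253 + 6881)/2] = 3628/5067 ≈ 0.7160.
%ΔP = (36.8 − 59.6)/[(59.6 + 36.8)/2] = -22.8/48.2 ≈ -0.4730.
Arc elasticity E = %Δq/%ΔP ≈ 0.7160/-0.4730 ≈ -1.514.
|E| > 1: demand is elastic over this range.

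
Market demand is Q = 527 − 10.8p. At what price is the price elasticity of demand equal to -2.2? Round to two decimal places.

33.55

Set −bp/(a − bp) = −2.2 ⇒ bp = 2.2(a − bp) ⇒ bp(1+2.2) = 2.2·a.
p = 2.2·527/(10.8·3.2) ≈ 33.55.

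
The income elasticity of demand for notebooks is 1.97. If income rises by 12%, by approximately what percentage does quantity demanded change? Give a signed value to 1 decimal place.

23.6

%ΔQ ≈ E × %ΔI = (1.97) × (12%) ≈ 23.6%.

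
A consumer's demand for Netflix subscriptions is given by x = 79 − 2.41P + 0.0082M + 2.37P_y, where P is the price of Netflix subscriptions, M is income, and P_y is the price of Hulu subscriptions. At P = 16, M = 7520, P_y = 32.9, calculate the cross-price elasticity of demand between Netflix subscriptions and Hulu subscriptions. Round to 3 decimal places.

At the given point, x = 79 − 2.41(16) + 0.0082(7520) + 2.37(32.9) = 79 − 38.56 + 61.664 + 77.973 = 180.077.
∂x/∂P_y = +2.37, so E_xy = 2.37·(32.9/180.077) ≈ 0.433.
E_xy > 0: the goods are substitutes.

0.433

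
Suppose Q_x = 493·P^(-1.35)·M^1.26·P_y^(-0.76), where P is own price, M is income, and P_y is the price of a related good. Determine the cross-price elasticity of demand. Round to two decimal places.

For a Cobb–Douglas (constant-elasticity) form Q_x = A·P_y^α·…, the elasticity with respect to P_y equals the exponent α at every point.
Here the exponent on P_y is -0.76, so the cross-price elasticity of demand is -0.76.

-0.76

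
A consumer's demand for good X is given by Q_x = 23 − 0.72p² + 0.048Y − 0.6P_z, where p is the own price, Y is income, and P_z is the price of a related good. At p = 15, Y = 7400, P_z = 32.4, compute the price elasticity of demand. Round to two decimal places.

Evaluating quantity at (p, Y, P_z) gives Q_x = 23 − 0.72(15)² + 0.048(7400) − 0.6(32.4) = 23 − 162 + 355.2 − 19.44 = 196.76.
∂Q_x/∂p = −2·0.72·p = -21.6, so E_p = -21.6·(15/196.76) ≈ -1.65.
|E_p| > 1: demand is elastic.

-1.65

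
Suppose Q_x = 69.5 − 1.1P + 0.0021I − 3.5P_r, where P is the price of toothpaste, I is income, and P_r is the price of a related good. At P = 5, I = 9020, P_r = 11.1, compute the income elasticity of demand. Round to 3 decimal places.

0.430

First evaluate Q_x: 69.5 − 1.1(5) + 0.0021(9020) − 3.5(11.1) = 69.5 − 5.5 + 18.942 − 38.85 = 44.092.
∂Q_x/∂I = +0.0021, so E_I = 0.0021·(9020/44.092) ≈ 0.430.
E_I ∈ (0,1): normal good (necessity).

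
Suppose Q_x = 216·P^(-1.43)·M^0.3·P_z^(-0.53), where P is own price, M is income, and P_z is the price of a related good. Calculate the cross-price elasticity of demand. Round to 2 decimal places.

-0.53

For a Cobb–Douglas (constant-elasticity) form Q_x = A·P_z^α·…, the elasticity with respect to P_z equals the exponent α at every point.
Here the exponent on P_z is -0.53, so the cross-price elasticity of demand is -0.53.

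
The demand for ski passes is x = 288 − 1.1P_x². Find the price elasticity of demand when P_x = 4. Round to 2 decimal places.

At P_x = 4, x = 270.4.
dx/dP_x = −2·1.1·P_x = −8.8.
Point elasticity E = (dx/dP_x)·(P_x/x) = -8.8 × 4/270.4 ≈ -0.13.
|E| < 1, so demand is inelastic at this price.

-0.13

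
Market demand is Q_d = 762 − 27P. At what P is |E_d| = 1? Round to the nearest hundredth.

14.11

For linear demand Q_d = a − bP, E = −bP/(a − bP). |E| = 1 ⇒ bP = a − bP ⇒ P = a/(2b).
P = 762/(2·27) ≈ 14.11.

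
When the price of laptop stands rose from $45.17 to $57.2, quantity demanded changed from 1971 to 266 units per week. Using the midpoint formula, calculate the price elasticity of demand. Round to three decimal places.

%ΔQ = (266 − 1971)/[(1971 + 266)/2] = -1705/1118.5 ≈ -1.5244.
%Δp = (57.2 − 45.17)/[(45.17 + 57.2)/2] = 12.03/51.185 ≈ 0.2350.
Arc elasticity E = %ΔQ/%Δp ≈ -1.5244/0.2350 ≈ -6.486.
|E| > 1: demand is elastic over this range.

-6.486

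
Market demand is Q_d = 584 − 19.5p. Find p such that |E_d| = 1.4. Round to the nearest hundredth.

Set −bp/(a − bp) = −1.4 ⇒ bp = 1.4(a − bp) ⇒ bp(1+1.4) = 1.4·a.
p = 1.4·584/(19.5·2.4) ≈ 17.47.

17.47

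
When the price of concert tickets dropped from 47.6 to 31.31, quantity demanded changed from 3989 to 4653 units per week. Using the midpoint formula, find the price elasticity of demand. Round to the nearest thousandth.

-0.372

%Δq = (4653 − 3989)/[(3989 + 4653)/2] = 664/4321 ≈ 0.1537.
%ΔP = (31.31 − 47.6)/[(47.6 + 31.31)/2] = -16.29/39.455 ≈ -0.4129.
Arc elasticity E = %Δq/%ΔP ≈ 0.1537/-0.4129 ≈ -0.372.
|E| < 1: demand is inelastic over this range.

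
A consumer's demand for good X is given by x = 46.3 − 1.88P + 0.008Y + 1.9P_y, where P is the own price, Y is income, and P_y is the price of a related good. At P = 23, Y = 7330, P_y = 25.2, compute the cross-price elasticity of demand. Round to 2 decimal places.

At the given point, x = 46.3 − 1.88(23) + 0.008(7330) + 1.9(25.2) = 46.3 − 43.24 + 58.64 + 47.88 = 109.58.
∂x/∂P_y = +1.9, so E_xy = 1.9·(25.2/109.58) ≈ 0.44.
E_xy > 0: the goods are substitutes.

0.44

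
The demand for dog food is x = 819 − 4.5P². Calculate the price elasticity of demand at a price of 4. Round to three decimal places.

At P = 4, x = 747.
dx/dP = −2·4.5·P = −36.
Point elasticity E = (dx/dP)·(P/x) = -36 × 4/747 ≈ -0.193.
|E| < 1, so demand is inelastic at this price.

-0.193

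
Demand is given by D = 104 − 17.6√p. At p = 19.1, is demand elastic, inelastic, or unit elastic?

elastic

At p = 19.1, D = 27.0818.
dD/dp = −17.6/(2√p) = −17.6/(2·4.3704).
Point elasticity E = (dD/dp)·(p/D) = -2.0136 × 19.1/27.0818 ≈ -1.420.
|E| ≈ 1.420 > 1, so demand is elastic.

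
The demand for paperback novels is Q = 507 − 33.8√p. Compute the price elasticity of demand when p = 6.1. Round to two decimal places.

-0.10

At p = 6.1, Q = 423.5202.
dQ/dp = −33.8/(2√p) = −33.8/(2·2.4698).
Point elasticity E = (dQ/dp)·(p/Q) = -6.8426 × 6.1/423.5202 ≈ -0.10.
|E| < 1, so demand is inelastic at this price.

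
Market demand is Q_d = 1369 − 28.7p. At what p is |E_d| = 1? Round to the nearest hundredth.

For linear demand Q_d = a − bp, E = −bp/(a − bp). |E| = 1 ⇒ bp = a − bp ⇒ p = a/(2b).
p = 1369/(2·28.7) ≈ 23.85.

23.85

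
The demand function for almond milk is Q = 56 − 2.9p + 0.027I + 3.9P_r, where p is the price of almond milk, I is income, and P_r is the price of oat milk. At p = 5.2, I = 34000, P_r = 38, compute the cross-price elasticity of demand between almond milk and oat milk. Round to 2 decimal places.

0.13

Substituting, Q = 56 − 2.9(5.2) + 0.027(34000) + 3.9(38) = 56 − 15.08 + 918 + 148.2 = 1107.12.
∂Q/∂P_r = +3.9, so E_xy = 3.9·(38/1107.12) ≈ 0.13.
E_xy > 0: the goods are substitutes.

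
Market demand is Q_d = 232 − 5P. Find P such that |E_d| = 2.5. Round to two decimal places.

Set −bP/(a − bP) = −2.5 ⇒ bP = 2.5(a − bP) ⇒ bP(1+2.5) = 2.5·a.
P = 2.5·232/(5·3.5) ≈ 33.14.

33.14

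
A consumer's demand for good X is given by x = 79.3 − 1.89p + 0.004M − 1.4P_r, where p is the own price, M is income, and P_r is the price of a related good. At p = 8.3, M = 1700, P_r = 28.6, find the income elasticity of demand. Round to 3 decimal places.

0.224

Evaluating quantity at (p, M, P_r) gives x = 79.3 − 1.89(8.3) + 0.004(1700) − 1.4(28.6) = 79.3 − 15.687 + 6.8 − 40.04 = 30.373.
∂x/∂M = +0.004, so E_I = 0.004·(1700/30.373) ≈ 0.224.
E_I ∈ (0,1): normal good (necessity).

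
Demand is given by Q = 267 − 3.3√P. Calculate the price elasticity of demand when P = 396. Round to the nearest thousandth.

At P = 396, Q = 201.3308.
dQ/dP = −3.3/(2√P) = −3.3/(2·19.8997).
Point elasticity E = (dQ/dP)·(P/Q) = -0.0829 × 396/201.3308 ≈ -0.163.
|E| < 1, so demand is inelastic at this price.

-0.163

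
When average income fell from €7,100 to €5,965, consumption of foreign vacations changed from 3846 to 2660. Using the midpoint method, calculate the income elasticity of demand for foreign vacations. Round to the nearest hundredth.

%ΔQ = (2660 − 3846)/[(3846+2660)/2] = -1186/3253 ≈ -0.3646.
%ΔI = (5,965 − 7,100)/[(7,100+5,965)/2] = -1135/6532.5 ≈ -0.1737.
E_I = %ΔQ/%ΔI ≈ 2.10.
E_I > 1: normal good (luxury).

2.10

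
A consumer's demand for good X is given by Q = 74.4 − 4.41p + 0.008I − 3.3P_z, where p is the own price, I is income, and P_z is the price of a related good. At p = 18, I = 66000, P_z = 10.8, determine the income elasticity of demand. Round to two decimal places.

1.08

Evaluating quantity at (p, I, P_z) gives Q = 74.4 − 4.41(18) + 0.008(66000) − 3.3(10.8) = 74.4 − 79.38 + 528 − 35.64 = 487.38.
∂Q/∂I = +0.008, so E_I = 0.008·(66000/487.38) ≈ 1.08.
E_I > 1: normal good (luxury).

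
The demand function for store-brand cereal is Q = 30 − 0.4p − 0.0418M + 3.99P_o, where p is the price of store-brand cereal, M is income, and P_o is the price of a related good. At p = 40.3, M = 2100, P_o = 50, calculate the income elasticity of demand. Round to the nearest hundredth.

-0.70

Substituting, Q = 30 − 0.4(40.3) − 0.0418(2100) + 3.99(50) = 30 − 16.12 − 87.78 + 199.5 = 125.6.
∂Q/∂M = −0.0418, so E_I = -0.0418·(2100/125.6) ≈ -0.70.
E_I < 0: inferior good.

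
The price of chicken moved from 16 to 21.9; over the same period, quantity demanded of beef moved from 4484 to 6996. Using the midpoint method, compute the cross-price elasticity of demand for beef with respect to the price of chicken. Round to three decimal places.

%ΔQ_x = (6996 − 4484)/[(4484+6996)/2] = 2512/5740 ≈ 0.4376.
%ΔP_y = (21.9 − 16)/[(16+21.9)/2] ≈ 0.3113.
E_xy = 0.4376/0.3113 ≈ 1.406.
E_xy > 0, so beef and chicken are substitutes.

1.406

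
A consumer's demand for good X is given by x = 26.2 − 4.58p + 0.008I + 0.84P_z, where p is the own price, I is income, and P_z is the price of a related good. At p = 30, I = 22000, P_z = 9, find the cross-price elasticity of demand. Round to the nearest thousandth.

0.104

At the given point, x = 26.2 − 4.58(30) + 0.008(22000) + 0.84(9) = 26.2 − 137.4 + 176 + 7.56 = 72.36.
∂x/∂P_z = +0.84, so E_xy = 0.84·(9/72.36) ≈ 0.104.
E_xy > 0: the goods are substitutes.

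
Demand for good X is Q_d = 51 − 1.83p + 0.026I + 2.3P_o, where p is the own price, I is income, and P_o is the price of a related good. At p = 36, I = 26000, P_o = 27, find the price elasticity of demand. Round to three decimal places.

Evaluating quantity at (p, I, P_o) gives Q_d = 51 − 1.83(36) + 0.026(26000) + 2.3(27) = 51 − 65.88 + 676 + 62.1 = 723.22.
∂Q_d/∂p = −1.83, so E_p = (−1.83)·(36/723.22) ≈ -0.091.
|E_p| < 1: demand is inelastic.

-0.091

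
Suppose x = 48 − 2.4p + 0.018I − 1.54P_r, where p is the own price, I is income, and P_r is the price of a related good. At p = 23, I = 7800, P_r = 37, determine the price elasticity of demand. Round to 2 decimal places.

At the given point, x = 48 − 2.4(23) + 0.018(7800) − 1.54(37) = 48 − 55.2 + 140.4 − 56.98 = 76.22.
∂x/∂p = −2.4, so E_p = (−2.4)·(23/76.22) ≈ -0.72.
|E_p| < 1: demand is inelastic.

-0.72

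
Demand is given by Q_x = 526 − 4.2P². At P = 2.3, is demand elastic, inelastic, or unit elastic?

At P = 2.3, Q_x = 503.782.
dQ_x/dP = −2·4.2·P = −19.32.
Point elasticity E = (dQ_x/dP)·(P/Q_x) = -19.32 × 2.3/503.782 ≈ -0.088.
|E| ≈ 0.088 < 1, so demand is inelastic.

inelastic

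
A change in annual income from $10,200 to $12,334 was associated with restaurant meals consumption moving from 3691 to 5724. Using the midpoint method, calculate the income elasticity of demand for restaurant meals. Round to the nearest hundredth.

%ΔQ = (5724 − 3691)/[(3691+5724)/2] = 2033/4707.5 ≈ 0.4319.
%ΔI = (12,334 − 10,200)/[(10,200+12,334)/2] = 2134/11267 ≈ 0.1894.
E_I = %ΔQ/%ΔI ≈ 2.28.
E_I > 1: normal good (luxury).

2.28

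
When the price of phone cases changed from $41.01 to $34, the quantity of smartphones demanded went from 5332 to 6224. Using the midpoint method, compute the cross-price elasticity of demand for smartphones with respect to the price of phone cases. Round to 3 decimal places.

%ΔQ_x = (6224 − 5332)/[(5332+6224)/2] = 892/5778 ≈ 0.1544.
%ΔP_y = (34 − 41.01)/[(41.01+34)/2] ≈ -0.1869.
E_xy = 0.1544/-0.1869 ≈ -0.826.
E_xy < 0, so smartphones and phone cases are complements.

-0.826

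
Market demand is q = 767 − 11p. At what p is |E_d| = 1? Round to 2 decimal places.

34.86

For linear demand q = a − bp, E = −bp/(a − bp). |E| = 1 ⇒ bp = a − bp ⇒ p = a/(2b).
p = 767/(2·11) ≈ 34.86.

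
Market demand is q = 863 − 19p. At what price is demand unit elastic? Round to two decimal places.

22.71

For linear demand q = a − bp, E = −bp/(a − bp). |E| = 1 ⇒ bp = a − bp ⇒ p = a/(2b).
p = 863/(2·19) ≈ 22.71.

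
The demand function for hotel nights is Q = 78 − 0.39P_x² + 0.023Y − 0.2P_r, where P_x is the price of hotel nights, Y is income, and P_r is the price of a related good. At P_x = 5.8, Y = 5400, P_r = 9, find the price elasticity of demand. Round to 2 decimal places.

-0.14

Q = 78 − 0.39(5.8)² + 0.023(5400) − 0.2(9) = 78 − 13.1196 + 124.2 − 1.8 = 187.2804.
∂Q/∂P_x = −2·0.39·P_x = -4.524, so E_p = -4.524·(5.8/187.2804) ≈ -0.14.
|E_p| < 1: demand is inelastic.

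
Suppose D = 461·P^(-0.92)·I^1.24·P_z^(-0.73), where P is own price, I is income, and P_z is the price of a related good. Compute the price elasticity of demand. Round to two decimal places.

-0.92

For a Cobb–Douglas (constant-elasticity) form D = A·P^α·…, the elasticity with respect to P equals the exponent α at every point.
Here the exponent on P is -0.92, so the price elasticity of demand is -0.92.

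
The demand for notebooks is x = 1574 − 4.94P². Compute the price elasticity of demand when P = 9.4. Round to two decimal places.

At P = 9.4, x = 1137.5016.
dx/dP = −2·4.94·P = −92.872.
Point elasticity E = (dx/dP)·(P/x) = -92.872 × 9.4/1137.5016 ≈ -0.77.
|E| < 1, so demand is inelastic at this price.

-0.77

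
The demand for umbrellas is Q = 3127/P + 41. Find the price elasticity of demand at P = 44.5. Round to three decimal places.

-0.632

At P = 44.5, Q = 111.2697.
dQ/dP = −3127/P² = −1.5791.
Point elasticity E = (dQ/dP)·(P/Q) = -1.5791 × 44.5/111.2697 ≈ -0.632.
|E| < 1, so demand is inelastic at this price.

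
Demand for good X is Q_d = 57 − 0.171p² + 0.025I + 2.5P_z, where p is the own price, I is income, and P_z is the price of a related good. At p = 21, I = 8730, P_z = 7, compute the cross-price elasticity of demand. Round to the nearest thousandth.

Q_d = 57 − 0.171(21)² + 0.025(8730) + 2.5(7) = 57 − 75.411 + 218.25 + 17.5 = 217.339.
∂Q_d/∂P_z = +2.5, so E_xy = 2.5·(7/217.339) ≈ 0.081.
E_xy > 0: the goods are substitutes.

0.081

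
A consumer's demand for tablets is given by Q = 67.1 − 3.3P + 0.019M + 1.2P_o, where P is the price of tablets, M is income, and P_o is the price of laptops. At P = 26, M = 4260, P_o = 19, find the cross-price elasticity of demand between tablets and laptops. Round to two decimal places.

0.27

Q = 67.1 − 3.3(26) + 0.019(4260) + 1.2(19) = 67.1 − 85.8 + 80.94 + 22.8 = 85.04.
∂Q/∂P_o = +1.2, so E_xy = 1.2·(19/85.04) ≈ 0.27.
E_xy > 0: the goods are substitutes.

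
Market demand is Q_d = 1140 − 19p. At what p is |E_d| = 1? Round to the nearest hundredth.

30.00

For linear demand Q_d = a − bp, E = −bp/(a − bp). |E| = 1 ⇒ bp = a − bp ⇒ p = a/(2b).
p = 1140/(2·19) = 30.00.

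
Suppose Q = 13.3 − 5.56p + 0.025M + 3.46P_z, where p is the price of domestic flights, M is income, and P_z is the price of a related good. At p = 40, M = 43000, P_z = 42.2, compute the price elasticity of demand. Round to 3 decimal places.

First evaluate Q: 13.3 − 5.56(40) + 0.025(43000) + 3.46(42.2) = 13.3 − 222.4 + 1075 + 146.012 = 1011.912.
∂Q/∂p = −5.56, so E_p = (−5.56)·(40/1011.912) ≈ -0.220.
|E_p| < 1: demand is inelastic.

-0.220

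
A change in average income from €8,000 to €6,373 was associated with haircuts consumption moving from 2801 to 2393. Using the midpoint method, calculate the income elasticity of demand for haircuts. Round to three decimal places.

0.694

%ΔQ = (2393 − 2801)/[(2801+2393)/2] = -408/2597 ≈ -0.1571.
%ΔI = (6,373 − 8,000)/[(8,000+6,373)/2] = -1627/7186.5 ≈ -0.2264.
E_I = %ΔQ/%ΔI ≈ 0.694.
E_I ∈ (0,1): normal good (necessity).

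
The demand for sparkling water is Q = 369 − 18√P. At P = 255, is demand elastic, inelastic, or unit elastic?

elastic

At P = 255, Q = 81.5631.
dQ/dP = −18/(2√P) = −18/(2·15.9687).
Point elasticity E = (dQ/dP)·(P/Q) = -0.5636 × 255/81.5631 ≈ -1.762.
|E| ≈ 1.762 > 1, so demand is elastic.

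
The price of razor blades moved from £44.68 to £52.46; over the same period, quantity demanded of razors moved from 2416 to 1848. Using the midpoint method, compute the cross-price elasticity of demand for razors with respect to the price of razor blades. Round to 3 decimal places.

-1.663

%ΔQ_x = (1848 − 2416)/[(2416+1848)/2] = -568/2132 ≈ -0.2664.
%ΔP_y = (52.46 − 44.68)/[(44.68+52.46)/2] ≈ 0.1602.
E_xy = -0.2664/0.1602 ≈ -1.663.
E_xy < 0, so razors and razor blades are complements.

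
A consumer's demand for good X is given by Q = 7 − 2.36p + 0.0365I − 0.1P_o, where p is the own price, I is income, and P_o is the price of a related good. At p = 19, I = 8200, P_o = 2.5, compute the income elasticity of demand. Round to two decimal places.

1.15

At the given point, Q = 7 − 2.36(19) + 0.0365(8200) − 0.1(2.5) = 7 − 44.84 + 299.3 − 0.25 = 261.21.
∂Q/∂I = +0.0365, so E_I = 0.0365·(8200/261.21) ≈ 1.15.
E_I > 1: normal good (luxury).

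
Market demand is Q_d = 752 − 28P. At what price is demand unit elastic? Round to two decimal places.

13.43

For linear demand Q_d = a − bP, E = −bP/(a − bP). |E| = 1 ⇒ bP = a − bP ⇒ P = a/(2b).
P = 752/(2·28) ≈ 13.43.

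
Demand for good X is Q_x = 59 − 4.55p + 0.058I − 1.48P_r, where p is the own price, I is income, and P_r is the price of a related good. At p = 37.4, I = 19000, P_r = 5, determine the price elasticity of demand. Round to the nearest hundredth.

At the given point, Q_x = 59 − 4.55(37.4) + 0.058(19000) − 1.48(5) = 59 − 170.17 + 1102 − 7.4 = 983.43.
∂Q_x/∂p = −4.55, so E_p = (−4.55)·(37.4/983.43) ≈ -0.17.
|E_p| < 1: demand is inelastic.

-0.17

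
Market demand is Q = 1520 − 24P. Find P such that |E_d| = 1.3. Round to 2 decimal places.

35.80

Set −bP/(a − bP) = −1.3 ⇒ bP = 1.3(a − bP) ⇒ bP(1+1.3) = 1.3·a.
P = 1.3·1520/(24·2.3) ≈ 35.80.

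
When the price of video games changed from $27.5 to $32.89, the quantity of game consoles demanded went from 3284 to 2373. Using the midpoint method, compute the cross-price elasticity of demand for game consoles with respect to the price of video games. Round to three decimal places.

-1.804

%ΔQ_x = (2373 − 3284)/[(3284+2373)/2] = -911/2828.5 ≈ -0.3221.
%ΔP_y = (32.89 − 27.5)/[(27.5+32.89)/2] ≈ 0.1785.
E_xy = -0.3221/0.1785 ≈ -1.804.
E_xy < 0, so game consoles and video games are complements.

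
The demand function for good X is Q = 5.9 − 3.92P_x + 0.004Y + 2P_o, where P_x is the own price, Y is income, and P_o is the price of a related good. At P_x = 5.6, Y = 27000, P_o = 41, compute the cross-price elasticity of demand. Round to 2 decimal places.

0.47

Evaluating quantity at (P_x, Y, P_o) gives Q = 5.9 − 3.92(5.6) + 0.004(27000) + 2(41) = 5.9 − 21.952 + 108 + 82 = 173.948.
∂Q/∂P_o = +2, so E_xy = 2·(41/173.948) ≈ 0.47.
E_xy > 0: the goods are substitutes.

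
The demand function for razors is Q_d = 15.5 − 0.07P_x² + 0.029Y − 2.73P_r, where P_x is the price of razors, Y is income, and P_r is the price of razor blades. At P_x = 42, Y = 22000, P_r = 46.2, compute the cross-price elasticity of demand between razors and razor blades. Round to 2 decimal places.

First evaluate Q_d: 15.5 − 0.07(42)² + 0.029(22000) − 2.73(46.2) = 15.5 − 123.48 + 638 − 126.126 = 403.894.
∂Q_d/∂P_r = −2.73, so E_xy = -2.73·(46.2/403.894) ≈ -0.31.
E_xy < 0: the goods are complements.

-0.31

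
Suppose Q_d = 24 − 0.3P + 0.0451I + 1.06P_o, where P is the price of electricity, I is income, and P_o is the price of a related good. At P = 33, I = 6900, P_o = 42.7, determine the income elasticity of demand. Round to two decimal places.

Evaluating quantity at (P, I, P_o) gives Q_d = 24 − 0.3(33) + 0.0451(6900) + 1.06(42.7) = 24 − 9.9 + 311.19 + 45.262 = 370.552.
∂Q_d/∂I = +0.0451, so E_I = 0.0451·(6900/370.552) ≈ 0.84.
E_I ∈ (0,1): normal good (necessity).

0.84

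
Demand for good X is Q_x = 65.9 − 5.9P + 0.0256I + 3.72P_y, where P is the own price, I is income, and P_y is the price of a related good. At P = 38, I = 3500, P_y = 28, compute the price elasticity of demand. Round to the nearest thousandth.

At the given point, Q_x = 65.9 − 5.9(38) + 0.0256(3500) + 3.72(28) = 65.9 − 224.2 + 89.6 + 104.16 = 35.46.
∂Q_x/∂P = −5.9, so E_p = (−5.9)·(38/35.46) ≈ -6.323.
|E_p| > 1: demand is elastic.

-6.323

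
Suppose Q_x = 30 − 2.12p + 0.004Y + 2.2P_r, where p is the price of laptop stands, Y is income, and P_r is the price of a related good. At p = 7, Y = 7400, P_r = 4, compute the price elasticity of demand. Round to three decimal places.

Q_x = 30 − 2.12(7) + 0.004(7400) + 2.2(4) = 30 − 14.84 + 29.6 + 8.8 = 53.56.
∂Q_x/∂p = −2.12, so E_p = (−2.12)·(7/53.56) ≈ -0.277.
|E_p| < 1: demand is inelastic.

-0.277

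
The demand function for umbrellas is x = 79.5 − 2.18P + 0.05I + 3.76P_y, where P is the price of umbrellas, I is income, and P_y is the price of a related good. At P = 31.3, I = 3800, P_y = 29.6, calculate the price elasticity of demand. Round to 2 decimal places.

x = 79.5 − 2.18(31.3) + 0.05(3800) + 3.76(29.6) = 79.5 − 68.234 + 190 + 111.296 = 312.562.
∂x/∂P = −2.18, so E_p = (−2.18)·(31.3/312.562) ≈ -0.22.
|E_p| < 1: demand is inelastic.

-0.22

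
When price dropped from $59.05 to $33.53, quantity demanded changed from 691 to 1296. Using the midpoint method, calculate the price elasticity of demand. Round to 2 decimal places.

-1.10

%Δq = (1296 − 691)/[(691 + 1296)/2] = 605/993.5 ≈ 0.6090.
%Δp = (33.53 − 59.05)/[(59.05 + 33.53)/2] = -25.52/46.29 ≈ -0.5513.
Arc elasticity E = %Δq/%Δp ≈ 0.6090/-0.5513 ≈ -1.10.
|E| > 1: demand is elastic over this range.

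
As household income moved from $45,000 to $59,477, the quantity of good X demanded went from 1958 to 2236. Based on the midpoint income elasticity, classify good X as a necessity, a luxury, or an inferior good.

%ΔQ = (2236 − 1958)/[(1958+2236)/2] = 278/2097 ≈ 0.1326.
%ΔI = (59,477 − 45,000)/[(45,000+59,477)/2] = 14477/52238.5 ≈ 0.2771.
E_I = %ΔQ/%ΔI ≈ 0.478.
E_I ∈ (0,1): normal good (necessity).

necessity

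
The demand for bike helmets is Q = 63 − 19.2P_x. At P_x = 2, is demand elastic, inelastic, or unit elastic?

At P_x = 2, Q = 24.6.
dQ/dP_x = −19.2.
Point elasticity E = (dQ/dP_x)·(P_x/Q) = -19.2 × 2/24.6 ≈ -1.561.
|E| ≈ 1.561 > 1, so demand is elastic.

elastic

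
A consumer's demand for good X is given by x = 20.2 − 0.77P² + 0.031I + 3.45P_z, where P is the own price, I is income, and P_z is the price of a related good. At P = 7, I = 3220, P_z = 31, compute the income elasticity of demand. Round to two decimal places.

0.53

At the given point, x = 20.2 − 0.77(7)² + 0.031(3220) + 3.45(31) = 20.2 − 37.73 + 99.82 + 106.95 = 189.24.
∂x/∂I = +0.031, so E_I = 0.031·(3220/189.24) ≈ 0.53.
E_I ∈ (0,1): normal good (necessity).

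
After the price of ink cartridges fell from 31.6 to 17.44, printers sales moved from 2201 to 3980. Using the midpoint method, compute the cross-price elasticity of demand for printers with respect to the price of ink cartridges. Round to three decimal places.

-0.997

%ΔQ_x = (3980 − 2201)/[(2201+3980)/2] = 1779/3090.5 ≈ 0.5756.
%ΔP_y = (17.44 − 31.6)/[(31.6+17.44)/2] ≈ -0.5775.
E_xy = 0.5756/-0.5775 ≈ -0.997.
E_xy < 0, so printers and ink cartridges are complements.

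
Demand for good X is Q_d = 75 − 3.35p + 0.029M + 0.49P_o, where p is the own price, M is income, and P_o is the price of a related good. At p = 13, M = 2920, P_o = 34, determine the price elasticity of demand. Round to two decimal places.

-0.33

Q_d = 75 − 3.35(13) + 0.029(2920) + 0.49(34) = 75 − 43.55 + 84.68 + 16.66 = 132.79.
∂Q_d/∂p = −3.35, so E_p = (−3.35)·(13/132.79) ≈ -0.33.
|E_p| < 1: demand is inelastic.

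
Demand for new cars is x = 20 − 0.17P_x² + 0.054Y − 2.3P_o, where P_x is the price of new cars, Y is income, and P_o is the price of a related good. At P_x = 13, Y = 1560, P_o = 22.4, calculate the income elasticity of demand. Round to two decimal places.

x = 20 − 0.17(13)² + 0.054(1560) − 2.3(22.4) = 20 − 28.73 + 84.24 − 51.52 = 23.99.
∂x/∂Y = +0.054, so E_I = 0.054·(1560/23.99) ≈ 3.51.
E_I > 1: normal good (luxury).

3.51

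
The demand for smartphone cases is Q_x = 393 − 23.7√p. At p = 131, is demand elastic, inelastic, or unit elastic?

elastic

At p = 131, Q_x = 121.7411.
dQ_x/dp = −23.7/(2√p) = −23.7/(2·11.4455).
Point elasticity E = (dQ_x/dp)·(p/Q_x) = -1.0353 × 131/121.7411 ≈ -1.114.
|E| ≈ 1.114 > 1, so demand is elastic.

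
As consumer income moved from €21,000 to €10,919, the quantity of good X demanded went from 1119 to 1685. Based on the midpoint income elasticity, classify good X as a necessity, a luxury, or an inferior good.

%ΔQ = (1685 − 1119)/[(1119+1685)/2] = 566/1402 ≈ 0.4037.
%ΔM = (10,919 − 21,000)/[(21,000+10,919)/2] = -10081/15959.5 ≈ -0.6317.
E_I = %ΔQ/%ΔM ≈ -0.639.
E_I < 0: inferior good.

inferior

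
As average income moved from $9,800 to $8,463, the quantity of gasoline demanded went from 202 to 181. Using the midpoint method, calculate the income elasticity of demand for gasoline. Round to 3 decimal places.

%ΔQ = (181 − 202)/[(202+181)/2] = -21/191.5 ≈ -0.1097.
%ΔM = (8,463 − 9,800)/[(9,800+8,463)/2] = -1337/9131.5 ≈ -0.1464.
E_I = %ΔQ/%ΔM ≈ 0.749.
E_I ∈ (0,1): normal good (necessity).

0.749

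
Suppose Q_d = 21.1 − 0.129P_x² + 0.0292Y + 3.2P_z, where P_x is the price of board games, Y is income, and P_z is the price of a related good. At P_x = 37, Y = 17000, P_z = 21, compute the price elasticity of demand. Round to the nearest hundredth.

Evaluating quantity at (P_x, Y, P_z) gives Q_d = 21.1 − 0.129(37)² + 0.0292(17000) + 3.2(21) = 21.1 − 176.601 + 496.4 + 67.2 = 408.099.
∂Q_d/∂P_x = −2·0.129·P_x = -9.546, so E_p = -9.546·(37/408.099) ≈ -0.87.
|E_p| < 1: demand is inelastic.

-0.87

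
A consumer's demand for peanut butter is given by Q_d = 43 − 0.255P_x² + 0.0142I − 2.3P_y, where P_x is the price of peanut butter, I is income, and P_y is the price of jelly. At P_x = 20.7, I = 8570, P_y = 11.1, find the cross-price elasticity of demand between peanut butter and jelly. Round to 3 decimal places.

Q_d = 43 − 0.255(20.7)² + 0.0142(8570) − 2.3(11.1) = 43 − 109.265 + 121.694 − 25.53 = 29.8991.
∂Q_d/∂P_y = −2.3, so E_xy = -2.3·(11.1/29.8991) ≈ -0.854.
E_xy < 0: the goods are complements.

-0.854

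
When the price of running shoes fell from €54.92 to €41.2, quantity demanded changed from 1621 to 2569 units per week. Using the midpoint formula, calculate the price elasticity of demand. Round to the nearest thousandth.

-1.585

%Δq = (2569 − 1621)/[(1621 + 2569)/2] = 948/2095 ≈ 0.4525.
%ΔP = (41.2 − 54.92)/[(54.92 + 41.2)/2] = -13.72/48.06 ≈ -0.2855.
Arc elasticity E = %Δq/%ΔP ≈ 0.4525/-0.2855 ≈ -1.585.
|E| > 1: demand is elastic over this range.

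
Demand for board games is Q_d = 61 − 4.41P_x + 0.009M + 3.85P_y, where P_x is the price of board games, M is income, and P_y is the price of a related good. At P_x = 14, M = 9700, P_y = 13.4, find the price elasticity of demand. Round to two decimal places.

Q_d = 61 − 4.41(14) + 0.009(9700) + 3.85(13.4) = 61 − 61.74 + 87.3 + 51.59 = 138.15.
∂Q_d/∂P_x = −4.41, so E_p = (−4.41)·(14/138.15) ≈ -0.45.
|E_p| < 1: demand is inelastic.

-0.45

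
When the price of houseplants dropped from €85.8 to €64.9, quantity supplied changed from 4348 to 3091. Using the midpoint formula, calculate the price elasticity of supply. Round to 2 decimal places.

%Δq = (3091 − 4348)/[(4348 + 3091)/2] = -1257/3719.5 ≈ -0.3379.
%Δp = (64.9 − 85.8)/[(85.8 + 64.9)/2] = -20.9/75.35 ≈ -0.2774.
Arc elasticity E = %Δq/%Δp ≈ -0.3379/-0.2774 ≈ 1.22.
|E| > 1: supply is elastic over this range.

1.22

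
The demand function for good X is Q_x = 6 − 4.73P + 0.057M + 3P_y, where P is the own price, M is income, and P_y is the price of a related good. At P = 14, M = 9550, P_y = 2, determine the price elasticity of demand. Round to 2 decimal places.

-0.14

At the given point, Q_x = 6 − 4.73(14) + 0.057(9550) + 3(2) = 6 − 66.22 + 544.35 + 6 = 490.13.
∂Q_x/∂P = −4.73, so E_p = (−4.73)·(14/490.13) ≈ -0.14.
|E_p| < 1: demand is inelastic.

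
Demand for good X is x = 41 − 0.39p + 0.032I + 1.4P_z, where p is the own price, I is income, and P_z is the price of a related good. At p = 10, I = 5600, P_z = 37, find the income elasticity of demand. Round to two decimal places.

0.67

Substituting, x = 41 − 0.39(10) + 0.032(5600) + 1.4(37) = 41 − 3.9 + 179.2 + 51.8 = 268.1.
∂x/∂I = +0.032, so E_I = 0.032·(5600/268.1) ≈ 0.67.
E_I ∈ (0,1): normal good (necessity).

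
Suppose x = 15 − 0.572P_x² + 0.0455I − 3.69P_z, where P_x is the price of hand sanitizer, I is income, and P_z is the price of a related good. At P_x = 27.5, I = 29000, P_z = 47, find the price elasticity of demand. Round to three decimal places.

-1.188

Substituting, x = 15 − 0.572(27.5)² + 0.0455(29000) − 3.69(47) = 15 − 432.575 + 1319.5 − 173.43 = 728.495.
∂x/∂P_x = −2·0.572·P_x = -31.46, so E_p = -31.46·(27.5/728.495) ≈ -1.188.
|E_p| > 1: demand is elastic.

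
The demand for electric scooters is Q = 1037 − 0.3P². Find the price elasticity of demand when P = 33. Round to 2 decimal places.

At P = 33, Q = 710.3.
dQ/dP = −2·0.3·P = −19.8.
Point elasticity E = (dQ/dP)·(P/Q) = -19.8 × 33/710.3 ≈ -0.92.
|E| < 1, so demand is inelastic at this price.

-0.92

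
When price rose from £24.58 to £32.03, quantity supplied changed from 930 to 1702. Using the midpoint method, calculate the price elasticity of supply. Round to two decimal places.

%Δq = (1702 − 930)/[(930 + 1702)/2] = 772/1316 ≈ 0.5866.
%Δp = (32.03 − 24.58)/[(24.58 + 32.03)/2] = 7.45/28.305 ≈ 0.2632.
Arc elasticity E = %Δq/%Δp ≈ 0.5866/0.2632 ≈ 2.23.
|E| > 1: supply is elastic over this range.

2.23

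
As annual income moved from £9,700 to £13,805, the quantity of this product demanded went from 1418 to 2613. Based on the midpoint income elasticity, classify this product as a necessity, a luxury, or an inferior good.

%ΔQ = (2613 − 1418)/[(1418+2613)/2] = 1195/2015.5 ≈ 0.5929.
%ΔY = (13,805 − 9,700)/[(9,700+13,805)/2] = 4105/11752.5 ≈ 0.3493.
E_I = %ΔQ/%ΔY ≈ 1.697.
E_I > 1: normal good (luxury).

luxury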